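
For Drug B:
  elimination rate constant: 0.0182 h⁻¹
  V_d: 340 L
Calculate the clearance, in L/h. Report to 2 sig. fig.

CL = k × Vd = 0.0182 × 340 = 6.188 L/h

6.2 L/h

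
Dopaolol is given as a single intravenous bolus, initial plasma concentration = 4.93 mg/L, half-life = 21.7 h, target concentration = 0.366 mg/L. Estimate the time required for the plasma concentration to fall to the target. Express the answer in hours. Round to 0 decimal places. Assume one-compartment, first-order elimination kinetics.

k = ln2 / t½ = 0.693147 / 21.7 = 0.03194 h⁻¹
t = ln(C₀ / C) / k = ln(4.930 / 0.366) / 0.03194
  = ln(13.47) / 0.03194 = 2.600 / 0.03194 = 81.40 h

81 h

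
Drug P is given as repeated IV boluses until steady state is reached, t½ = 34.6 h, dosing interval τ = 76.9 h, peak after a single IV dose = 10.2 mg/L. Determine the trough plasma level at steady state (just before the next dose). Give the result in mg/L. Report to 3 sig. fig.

2.78 mg/L

k = ln2 / t½ = 0.693147 / 34.6 = 0.02003 h⁻¹
e^(−kτ) = e^(−0.02003 × 76.9) = 0.2143
Accumulation ratio R = 1 / (1 − e^(−kτ)) = 1 / (1 − 0.2143) = 1.273
Steady-state trough = C₀ × R × e^(−kτ) = 10.2 × 1.273 × 0.2143 = 2.783 mg/L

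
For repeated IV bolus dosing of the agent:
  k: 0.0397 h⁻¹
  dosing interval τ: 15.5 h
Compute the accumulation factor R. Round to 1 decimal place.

e^(−kτ) = e^(−0.03970 × 15.5) = 0.5405
Accumulation ratio R = 1 / (1 − e^(−kτ)) = 1 / (1 − 0.5405) = 2.176

2.2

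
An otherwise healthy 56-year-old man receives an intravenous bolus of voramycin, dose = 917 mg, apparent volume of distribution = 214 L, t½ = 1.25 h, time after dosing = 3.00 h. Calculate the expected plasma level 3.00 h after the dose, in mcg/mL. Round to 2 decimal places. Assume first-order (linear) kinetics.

C₀ = Dose / Vd = 917.0 / 214 = 4.285 mg/L
k = ln2 / t½ = 0.693147 / 1.25 = 0.5545 h⁻¹
C = C₀ · e^(−k·t) = 4.285 × e^(−0.5545 × 3.00)
  = 4.285 × 0.1895 = 0.8120 mg/L
(0.8120 mg/L = 0.8120 mcg/mL)

0.81 mcg/mL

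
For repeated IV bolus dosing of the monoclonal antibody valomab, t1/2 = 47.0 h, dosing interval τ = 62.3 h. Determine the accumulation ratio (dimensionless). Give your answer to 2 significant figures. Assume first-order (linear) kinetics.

k = ln2 / t½ = 0.693147 / 47.0 = 0.01475 h⁻¹
e^(−kτ) = e^(−0.01475 × 62.3) = 0.3989
Accumulation ratio R = 1 / (1 − e^(−kτ)) = 1 / (1 − 0.3989) = 1.664

1.7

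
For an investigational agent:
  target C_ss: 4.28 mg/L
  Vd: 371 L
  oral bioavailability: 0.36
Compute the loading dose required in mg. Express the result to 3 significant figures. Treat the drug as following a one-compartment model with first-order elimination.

LD = Css × Vd / F = 4.28 × 371 / 0.36 = 4411 mg

4410 mg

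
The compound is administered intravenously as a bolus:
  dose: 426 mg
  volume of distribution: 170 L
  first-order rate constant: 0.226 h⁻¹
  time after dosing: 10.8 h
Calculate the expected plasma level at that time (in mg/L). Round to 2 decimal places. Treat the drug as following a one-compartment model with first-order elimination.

C₀ = Dose / Vd = 426.0 / 170 = 2.506 mg/L
C = C₀ · e^(−k·t) = 2.506 × e^(−0.2260 × 10.8)
  = 2.506 × 0.08709 = 0.2182 mg/L

0.22 mg/L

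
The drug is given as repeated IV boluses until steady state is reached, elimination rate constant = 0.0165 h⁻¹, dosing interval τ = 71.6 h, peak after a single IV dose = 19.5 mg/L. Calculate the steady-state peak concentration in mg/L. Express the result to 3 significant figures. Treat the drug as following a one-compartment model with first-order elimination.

28.1 mg/L

e^(−kτ) = e^(−0.01650 × 71.6) = 0.3068
Accumulation ratio R = 1 / (1 − e^(−kτ)) = 1 / (1 − 0.3068) = 1.443
Steady-state peak = C₀ × R = 19.5 × 1.443 = 28.14 mg/L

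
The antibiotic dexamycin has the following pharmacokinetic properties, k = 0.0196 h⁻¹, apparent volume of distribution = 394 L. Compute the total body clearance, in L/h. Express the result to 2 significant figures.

7.7 L/h

CL = k × Vd = 0.0196 × 394 = 7.722 L/h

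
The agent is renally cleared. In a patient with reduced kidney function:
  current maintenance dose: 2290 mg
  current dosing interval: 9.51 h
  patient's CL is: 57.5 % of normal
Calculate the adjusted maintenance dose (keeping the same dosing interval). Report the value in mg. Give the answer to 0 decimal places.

1317 mg

To keep the same average steady-state level, dosing rate must scale with clearance.
CL ratio = 57.5 / 100 = 0.5750
New dose (same interval) = 2290 × 0.5750 = 1317 mg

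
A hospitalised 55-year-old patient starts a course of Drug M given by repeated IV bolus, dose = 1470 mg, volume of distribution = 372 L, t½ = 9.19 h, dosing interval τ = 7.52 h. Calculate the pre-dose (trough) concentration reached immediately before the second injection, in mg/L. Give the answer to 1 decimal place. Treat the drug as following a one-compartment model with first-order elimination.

2.2 mg/L

C₀ per dose = Dose / Vd = 1470 / 372 = 3.952 mg/L
k = ln2 / t½ = 0.693147 / 9.19 = 0.07542 h⁻¹
Fraction remaining after one interval: r = e^(−kτ) = e^(−0.07542 × 7.52) = 0.5671
Before dose 2, 1 dose has been given (aged 1τ).
C_trough = C₀ × r = 3.952 × 0.5671 = 2.241 mg/L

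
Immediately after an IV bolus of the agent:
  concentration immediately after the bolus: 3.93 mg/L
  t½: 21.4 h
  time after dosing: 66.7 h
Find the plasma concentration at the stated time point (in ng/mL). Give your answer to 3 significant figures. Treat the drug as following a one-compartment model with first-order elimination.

453 ng/mL

k = ln2 / t½ = 0.693147 / 21.4 = 0.03239 h⁻¹
C = C₀ · e^(−k·t) = 3.930 × e^(−0.03239 × 66.7)
  = 3.930 × 0.1153 = 0.4531 mg/L
Convert: 0.4531 mg/L × 1000 = 453.1 ng/mL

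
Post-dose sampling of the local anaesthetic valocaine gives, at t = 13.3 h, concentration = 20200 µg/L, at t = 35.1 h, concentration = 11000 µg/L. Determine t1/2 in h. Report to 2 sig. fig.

k = ln(C₁/C₂) / (t₂ − t₁) = ln(20200/11000) / (35.1 − 13.3)
  = 0.6078 / 21.80 = 0.02788 h⁻¹
t½ = ln2 / k = 0.693147 / 0.02788 = 24.86 h

25 h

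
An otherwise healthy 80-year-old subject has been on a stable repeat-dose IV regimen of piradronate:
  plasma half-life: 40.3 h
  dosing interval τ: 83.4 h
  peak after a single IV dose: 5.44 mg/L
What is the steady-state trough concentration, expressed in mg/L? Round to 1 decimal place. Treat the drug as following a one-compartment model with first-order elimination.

1.7 mg/L

k = ln2 / t½ = 0.693147 / 40.3 = 0.01720 h⁻¹
e^(−kτ) = e^(−0.01720 × 83.4) = 0.2382
Accumulation ratio R = 1 / (1 − e^(−kτ)) = 1 / (1 − 0.2382) = 1.313
Steady-state trough = C₀ × R × e^(−kτ) = 5.44 × 1.313 × 0.2382 = 1.701 mg/L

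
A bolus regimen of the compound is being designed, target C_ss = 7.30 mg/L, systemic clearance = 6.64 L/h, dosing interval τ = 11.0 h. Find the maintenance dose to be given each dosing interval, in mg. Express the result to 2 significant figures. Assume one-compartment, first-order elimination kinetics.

530 mg

At steady state, Dose/τ = Css × CL.
Dose = Css × CL × τ = 7.30 × 6.640 × 11.0 = 533.2 mg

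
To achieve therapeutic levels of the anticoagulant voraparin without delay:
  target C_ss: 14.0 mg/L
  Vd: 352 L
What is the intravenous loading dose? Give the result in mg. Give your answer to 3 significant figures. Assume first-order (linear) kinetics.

LD = Css × Vd = 14.0 × 352 = 4928 mg

4930 mg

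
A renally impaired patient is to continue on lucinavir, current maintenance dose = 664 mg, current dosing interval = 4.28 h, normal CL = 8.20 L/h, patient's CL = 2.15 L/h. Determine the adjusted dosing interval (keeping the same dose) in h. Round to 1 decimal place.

16.3 h

To keep the same average steady-state level, dosing rate must scale with clearance.
CL ratio = 2.15 / 8.20 = 0.2622
New interval (same dose) = 4.28 / 0.2622 = 16.32 h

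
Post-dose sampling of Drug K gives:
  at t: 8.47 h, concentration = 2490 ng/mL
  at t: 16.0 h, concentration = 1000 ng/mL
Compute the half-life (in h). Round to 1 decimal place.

k = ln(C₁/C₂) / (t₂ − t₁) = ln(2490/1000) / (16.0 − 8.47)
  = 0.9123 / 7.530 = 0.1212 h⁻¹
t½ = ln2 / k = 0.693147 / 0.1212 = 5.719 h

5.7 h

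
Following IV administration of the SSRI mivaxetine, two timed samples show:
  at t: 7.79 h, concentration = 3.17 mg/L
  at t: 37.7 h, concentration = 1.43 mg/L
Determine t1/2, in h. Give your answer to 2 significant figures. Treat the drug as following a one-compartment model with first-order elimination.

k = ln(C₁/C₂) / (t₂ − t₁) = ln(3.17/1.43) / (37.7 − 7.79)
  = 0.7961 / 29.91 = 0.02662 h⁻¹
t½ = ln2 / k = 0.693147 / 0.02662 = 26.04 h

26 h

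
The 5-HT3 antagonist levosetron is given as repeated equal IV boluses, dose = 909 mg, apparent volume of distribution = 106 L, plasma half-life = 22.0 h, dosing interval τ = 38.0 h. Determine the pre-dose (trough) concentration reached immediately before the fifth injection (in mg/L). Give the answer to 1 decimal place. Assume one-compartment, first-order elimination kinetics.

3.7 mg/L

C₀ per dose = Dose / Vd = 909 / 106 = 8.575 mg/L
k = ln2 / t½ = 0.693147 / 22.0 = 0.03151 h⁻¹
Fraction remaining after one interval: r = e^(−kτ) = e^(−0.03151 × 38.0) = 0.3020
Before dose 5, 4 doses have been given (aged 1τ, 2τ, 3τ, 4τ).
C_trough = C₀ × (r + r² + … + r^4) = C₀ × r(1−r^4)/(1−r)
        = 8.575 × 0.3020 × (1 − 0.008318) / (1 − 0.3020) = 3.679 mg/L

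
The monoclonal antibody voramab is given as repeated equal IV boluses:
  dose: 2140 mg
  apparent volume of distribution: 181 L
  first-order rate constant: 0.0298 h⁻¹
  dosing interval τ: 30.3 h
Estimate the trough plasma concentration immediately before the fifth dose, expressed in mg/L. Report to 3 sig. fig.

7.84 mg/L

C₀ per dose = Dose / Vd = 2140 / 181 = 11.82 mg/L
Fraction remaining after one interval: r = e^(−kτ) = e^(−0.02980 × 30.3) = 0.4054
Before dose 5, 4 doses have been given (aged 1τ, 2τ, 3τ, 4τ).
C_trough = C₀ × (r + r² + … + r^4) = C₀ × r(1−r^4)/(1−r)
        = 11.82 × 0.4054 × (1 − 0.02701) / (1 − 0.4054) = 7.841 mg/L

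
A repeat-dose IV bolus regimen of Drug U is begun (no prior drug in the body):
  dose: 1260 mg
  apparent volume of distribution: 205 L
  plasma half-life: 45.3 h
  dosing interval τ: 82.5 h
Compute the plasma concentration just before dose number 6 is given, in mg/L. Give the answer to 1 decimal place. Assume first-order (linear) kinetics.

2.4 mg/L

C₀ per dose = Dose / Vd = 1260 / 205 = 6.146 mg/L
k = ln2 / t½ = 0.693147 / 45.3 = 0.01530 h⁻¹
Fraction remaining after one interval: r = e^(−kτ) = e^(−0.01530 × 82.5) = 0.2830
Before dose 6, 5 doses have been given (aged 1τ, 2τ, 3τ, 4τ, 5τ).
C_trough = C₀ × (r + r² + … + r^5) = C₀ × r(1−r^5)/(1−r)
        = 6.146 × 0.2830 × (1 − 0.001815) / (1 − 0.2830) = 2.421 mg/L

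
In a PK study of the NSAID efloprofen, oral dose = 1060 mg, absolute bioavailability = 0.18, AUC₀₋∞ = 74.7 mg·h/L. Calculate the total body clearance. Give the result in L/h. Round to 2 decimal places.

2.55 L/h

CL = F·Dose / AUC = 0.18 × 1060 / 74.7 = 2.554 L/h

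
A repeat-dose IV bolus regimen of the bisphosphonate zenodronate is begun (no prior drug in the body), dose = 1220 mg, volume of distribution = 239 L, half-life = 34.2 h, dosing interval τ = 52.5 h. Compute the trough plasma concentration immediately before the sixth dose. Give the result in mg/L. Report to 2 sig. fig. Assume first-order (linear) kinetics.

2.7 mg/L

C₀ per dose = Dose / Vd = 1220 / 239 = 5.105 mg/L
k = ln2 / t½ = 0.693147 / 34.2 = 0.02027 h⁻¹
Fraction remaining after one interval: r = e^(−kτ) = e^(−0.02027 × 52.5) = 0.3450
Before dose 6, 5 doses have been given (aged 1τ, 2τ, 3τ, 4τ, 5τ).
C_trough = C₀ × (r + r² + … + r^5) = C₀ × r(1−r^5)/(1−r)
        = 5.105 × 0.3450 × (1 − 0.004888) / (1 − 0.3450) = 2.676 mg/L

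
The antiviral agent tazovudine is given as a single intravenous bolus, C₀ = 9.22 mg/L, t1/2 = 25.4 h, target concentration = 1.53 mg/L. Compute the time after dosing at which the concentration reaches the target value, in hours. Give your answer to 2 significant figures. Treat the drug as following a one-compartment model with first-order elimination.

k = ln2 / t½ = 0.693147 / 25.4 = 0.02729 h⁻¹
t = ln(C₀ / C) / k = ln(9.220 / 1.53) / 0.02729
  = ln(6.026) / 0.02729 = 1.796 / 0.02729 = 65.81 h

66 h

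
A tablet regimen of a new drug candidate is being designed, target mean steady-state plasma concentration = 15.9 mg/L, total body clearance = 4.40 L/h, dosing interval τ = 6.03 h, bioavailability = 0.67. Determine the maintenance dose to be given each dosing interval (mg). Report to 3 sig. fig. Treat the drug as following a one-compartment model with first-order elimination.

630 mg

At steady state, F × (Dose/τ) = Css × CL.
Dose = Css × CL × τ / F = 15.9 × 4.400 × 6.03 / 0.67 = 629.6 mg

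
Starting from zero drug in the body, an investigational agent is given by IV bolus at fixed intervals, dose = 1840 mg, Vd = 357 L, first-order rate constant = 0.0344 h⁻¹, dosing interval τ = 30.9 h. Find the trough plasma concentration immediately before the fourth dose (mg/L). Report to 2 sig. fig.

2.6 mg/L

C₀ per dose = Dose / Vd = 1840 / 357 = 5.154 mg/L
Fraction remaining after one interval: r = e^(−kτ) = e^(−0.03440 × 30.9) = 0.3454
Before dose 4, 3 doses have been given (aged 1τ, 2τ, 3τ).
C_trough = C₀ × (r + r² + … + r^3) = C₀ × r(1−r^3)/(1−r)
        = 5.154 × 0.3454 × (1 − 0.04121) / (1 − 0.3454) = 2.607 mg/L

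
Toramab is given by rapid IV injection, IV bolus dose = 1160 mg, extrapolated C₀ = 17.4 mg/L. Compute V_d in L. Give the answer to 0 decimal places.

Vd = Dose / C₀ = 1160 / 17.4 = 66.67 L

67 L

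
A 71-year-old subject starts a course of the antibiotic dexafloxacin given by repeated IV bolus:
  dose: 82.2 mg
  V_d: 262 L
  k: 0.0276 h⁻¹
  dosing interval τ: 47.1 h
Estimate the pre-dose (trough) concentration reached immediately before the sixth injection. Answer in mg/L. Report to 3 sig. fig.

C₀ per dose = Dose / Vd = 82.2 / 262 = 0.3137 mg/L
Fraction remaining after one interval: r = e^(−kτ) = e^(−0.02760 × 47.1) = 0.2725
Before dose 6, 5 doses have been given (aged 1τ, 2τ, 3τ, 4τ, 5τ).
C_trough = C₀ × (r + r² + … + r^5) = C₀ × r(1−r^5)/(1−r)
        = 0.3137 × 0.2725 × (1 − 0.001503) / (1 − 0.2725) = 0.1173 mg/L

0.117 mg/L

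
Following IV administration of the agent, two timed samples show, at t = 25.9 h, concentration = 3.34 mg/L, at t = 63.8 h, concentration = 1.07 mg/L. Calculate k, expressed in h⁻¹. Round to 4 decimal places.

k = ln(C₁/C₂) / (t₂ − t₁) = ln(3.34/1.07) / (63.8 − 25.9)
  = 1.138 / 37.90 = 0.03003 h⁻¹

0.0300 h⁻¹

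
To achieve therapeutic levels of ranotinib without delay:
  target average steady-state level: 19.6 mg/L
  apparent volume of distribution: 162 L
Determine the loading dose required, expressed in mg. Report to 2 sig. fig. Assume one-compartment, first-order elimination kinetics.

3200 mg

LD = Css × Vd = 19.6 × 162 = 3175 mg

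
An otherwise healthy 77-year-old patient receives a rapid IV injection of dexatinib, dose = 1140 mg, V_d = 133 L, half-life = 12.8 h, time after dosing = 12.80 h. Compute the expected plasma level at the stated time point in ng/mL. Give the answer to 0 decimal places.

C₀ = Dose / Vd = 1140 / 133 = 8.571 mg/L
k = ln2 / t½ = 0.693147 / 12.8 = 0.05415 h⁻¹
t / t½ = 12.80 / 12.8 = 1 half-lives
C = C₀ × (1/2)^1 = 8.571 × 0.5000 = 4.286 mg/L
Convert: 4.286 mg/L × 1000 = 4286 ng/mL

4286 ng/mL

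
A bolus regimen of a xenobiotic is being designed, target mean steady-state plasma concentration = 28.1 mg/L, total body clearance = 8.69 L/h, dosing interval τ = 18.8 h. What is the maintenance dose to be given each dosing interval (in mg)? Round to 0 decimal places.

At steady state, Dose/τ = Css × CL.
Dose = Css × CL × τ = 28.1 × 8.690 × 18.8 = 4591 mg

4591 mg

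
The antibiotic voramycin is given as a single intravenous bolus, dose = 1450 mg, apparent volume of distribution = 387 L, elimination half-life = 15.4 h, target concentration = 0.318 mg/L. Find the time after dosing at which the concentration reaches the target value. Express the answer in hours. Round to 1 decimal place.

54.8 h

C₀ = Dose / Vd = 1450 / 387 = 3.747 mg/L
k = ln2 / t½ = 0.693147 / 15.4 = 0.04501 h⁻¹
t = ln(C₀ / C) / k = ln(3.747 / 0.318) / 0.04501
  = ln(11.78) / 0.04501 = 2.466 / 0.04501 = 54.79 h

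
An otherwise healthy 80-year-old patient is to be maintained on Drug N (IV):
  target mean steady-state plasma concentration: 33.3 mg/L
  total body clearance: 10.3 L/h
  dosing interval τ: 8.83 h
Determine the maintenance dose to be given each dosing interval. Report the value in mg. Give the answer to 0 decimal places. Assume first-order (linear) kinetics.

At steady state, Dose/τ = Css × CL.
Dose = Css × CL × τ = 33.3 × 10.30 × 8.83 = 3029 mg

3029 mg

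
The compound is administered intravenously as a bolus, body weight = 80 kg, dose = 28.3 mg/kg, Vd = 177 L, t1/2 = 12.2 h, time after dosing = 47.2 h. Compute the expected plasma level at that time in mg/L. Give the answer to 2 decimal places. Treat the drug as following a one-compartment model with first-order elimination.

Total dose = 28.3 × 80 = 2264 mg
C₀ = Dose / Vd = 2264 / 177 = 12.79 mg/L
k = ln2 / t½ = 0.693147 / 12.2 = 0.05682 h⁻¹
C = C₀ · e^(−k·t) = 12.79 × e^(−0.05682 × 47.2)
  = 12.79 × 0.06843 = 0.8752 mg/L

0.88 mg/L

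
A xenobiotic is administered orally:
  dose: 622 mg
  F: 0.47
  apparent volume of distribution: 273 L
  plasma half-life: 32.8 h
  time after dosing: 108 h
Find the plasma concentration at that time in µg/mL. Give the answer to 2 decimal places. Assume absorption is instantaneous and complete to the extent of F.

0.11 µg/mL

Amount reaching circulation = F × Dose = 0.47 × 622.0 = 292.3 mg
C₀ = F·Dose / Vd = 292.3 / 273 = 1.071 mg/L
k = ln2 / t½ = 0.693147 / 32.8 = 0.02113 h⁻¹
C = C₀ · e^(−k·t) = 1.071 × e^(−0.02113 × 108)
  = 1.071 × 0.1021 = 0.1093 mg/L
(0.1093 mg/L = 0.1093 µg/mL)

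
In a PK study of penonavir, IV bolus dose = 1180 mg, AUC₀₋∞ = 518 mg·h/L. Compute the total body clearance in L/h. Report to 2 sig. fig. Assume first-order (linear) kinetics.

CL = Dose / AUC = 1180 / 518 = 2.278 L/h

2.3 L/h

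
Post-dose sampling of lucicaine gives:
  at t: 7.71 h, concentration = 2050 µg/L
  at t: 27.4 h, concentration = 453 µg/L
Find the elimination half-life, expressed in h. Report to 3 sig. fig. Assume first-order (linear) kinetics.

k = ln(C₁/C₂) / (t₂ − t₁) = ln(2050/453) / (27.4 − 7.71)
  = 1.510 / 19.69 = 0.07669 h⁻¹
t½ = ln2 / k = 0.693147 / 0.07669 = 9.038 h

9.04 h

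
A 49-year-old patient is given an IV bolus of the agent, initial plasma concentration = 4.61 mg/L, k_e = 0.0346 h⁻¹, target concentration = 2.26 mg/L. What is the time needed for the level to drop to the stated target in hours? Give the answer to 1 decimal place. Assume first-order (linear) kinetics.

t = ln(C₀ / C) / k = ln(4.610 / 2.26) / 0.03460
  = ln(2.040) / 0.03460 = 0.7129 / 0.03460 = 20.60 h

20.6 h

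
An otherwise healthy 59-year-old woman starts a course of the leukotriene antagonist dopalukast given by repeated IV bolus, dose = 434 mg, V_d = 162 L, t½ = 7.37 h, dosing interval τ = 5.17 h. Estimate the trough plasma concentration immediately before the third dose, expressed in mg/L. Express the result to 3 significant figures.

C₀ per dose = Dose / Vd = 434 / 162 = 2.679 mg/L
k = ln2 / t½ = 0.693147 / 7.37 = 0.09405 h⁻¹
Fraction remaining after one interval: r = e^(−kτ) = e^(−0.09405 × 5.17) = 0.6149
Before dose 3, 2 doses have been given (aged 1τ, 2τ).
C_trough = C₀ × (r + r²) = 2.679 × (0.6149 + 0.3781) = 2.660 mg/L

2.66 mg/L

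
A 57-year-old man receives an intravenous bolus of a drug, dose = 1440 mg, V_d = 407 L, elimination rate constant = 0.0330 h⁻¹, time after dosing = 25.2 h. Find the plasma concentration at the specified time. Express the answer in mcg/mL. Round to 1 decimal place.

1.5 mcg/mL

C₀ = Dose / Vd = 1440 / 407 = 3.538 mg/L
C = C₀ · e^(−k·t) = 3.538 × e^(−0.03300 × 25.2)
  = 3.538 × 0.4354 = 1.540 mg/L
(1.540 mg/L = 1.540 mcg/mL)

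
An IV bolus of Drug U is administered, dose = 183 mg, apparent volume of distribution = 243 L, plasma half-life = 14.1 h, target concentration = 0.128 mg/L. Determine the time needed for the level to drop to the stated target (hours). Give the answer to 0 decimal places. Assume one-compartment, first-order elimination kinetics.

C₀ = Dose / Vd = 183.0 / 243 = 0.7531 mg/L
k = ln2 / t½ = 0.693147 / 14.1 = 0.04916 h⁻¹
t = ln(C₀ / C) / k = ln(0.7531 / 0.128) / 0.04916
  = ln(5.884) / 0.04916 = 1.772 / 0.04916 = 36.05 h

36 h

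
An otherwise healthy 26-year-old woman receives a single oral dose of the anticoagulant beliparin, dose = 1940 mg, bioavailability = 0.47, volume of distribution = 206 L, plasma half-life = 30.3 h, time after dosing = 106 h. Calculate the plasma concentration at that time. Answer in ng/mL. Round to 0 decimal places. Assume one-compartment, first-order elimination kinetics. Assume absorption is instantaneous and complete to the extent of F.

392 ng/mL

Amount reaching circulation = F × Dose = 0.47 × 1940 = 911.8 mg
C₀ = F·Dose / Vd = 911.8 / 206 = 4.426 mg/L
k = ln2 / t½ = 0.693147 / 30.3 = 0.02288 h⁻¹
C = C₀ · e^(−k·t) = 4.426 × e^(−0.02288 × 106)
  = 4.426 × 0.08845 = 0.3915 mg/L
Convert: 0.3915 mg/L × 1000 = 391.5 ng/mL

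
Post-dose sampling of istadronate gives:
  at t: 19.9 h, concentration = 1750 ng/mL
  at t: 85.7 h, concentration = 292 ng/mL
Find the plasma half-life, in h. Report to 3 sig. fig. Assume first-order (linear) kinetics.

25.5 h

k = ln(C₁/C₂) / (t₂ − t₁) = ln(1750/292) / (85.7 − 19.9)
  = 1.791 / 65.80 = 0.02722 h⁻¹
t½ = ln2 / k = 0.693147 / 0.02722 = 25.46 h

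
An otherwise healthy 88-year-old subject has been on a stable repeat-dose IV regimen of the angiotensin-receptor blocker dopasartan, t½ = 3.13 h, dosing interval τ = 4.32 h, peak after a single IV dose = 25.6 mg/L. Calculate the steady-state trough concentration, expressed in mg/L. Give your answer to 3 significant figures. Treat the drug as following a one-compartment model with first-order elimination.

k = ln2 / t½ = 0.693147 / 3.13 = 0.2215 h⁻¹
e^(−kτ) = e^(−0.2215 × 4.32) = 0.3841
Accumulation ratio R = 1 / (1 − e^(−kτ)) = 1 / (1 − 0.3841) = 1.624
Steady-state trough = C₀ × R × e^(−kτ) = 25.6 × 1.624 × 0.3841 = 15.97 mg/L

16.0 mg/L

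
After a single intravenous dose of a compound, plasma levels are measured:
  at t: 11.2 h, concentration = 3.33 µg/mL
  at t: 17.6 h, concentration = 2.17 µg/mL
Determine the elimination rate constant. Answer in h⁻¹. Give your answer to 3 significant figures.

0.0669 h⁻¹

k = ln(C₁/C₂) / (t₂ − t₁) = ln(3.33/2.17) / (17.6 − 11.2)
  = 0.4282 / 6.400 = 0.06691 h⁻¹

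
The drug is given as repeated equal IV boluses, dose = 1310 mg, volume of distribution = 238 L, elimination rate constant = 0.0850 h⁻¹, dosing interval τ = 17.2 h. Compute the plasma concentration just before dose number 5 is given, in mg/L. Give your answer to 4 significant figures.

C₀ per dose = Dose / Vd = 1310 / 238 = 5.504 mg/L
Fraction remaining after one interval: r = e^(−kτ) = e^(−0.08500 × 17.2) = 0.2318
Before dose 5, 4 doses have been given (aged 1τ, 2τ, 3τ, 4τ).
C_trough = C₀ × (r + r² + … + r^4) = C₀ × r(1−r^4)/(1−r)
        = 5.504 × 0.2318 × (1 − 0.002887) / (1 − 0.2318) = 1.656 mg/L

1.656 mg/L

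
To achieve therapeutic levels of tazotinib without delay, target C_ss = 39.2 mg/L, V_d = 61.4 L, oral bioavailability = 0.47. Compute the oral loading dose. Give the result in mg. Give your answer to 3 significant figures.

5120 mg

LD = Css × Vd / F = 39.2 × 61.4 / 0.47 = 5121 mg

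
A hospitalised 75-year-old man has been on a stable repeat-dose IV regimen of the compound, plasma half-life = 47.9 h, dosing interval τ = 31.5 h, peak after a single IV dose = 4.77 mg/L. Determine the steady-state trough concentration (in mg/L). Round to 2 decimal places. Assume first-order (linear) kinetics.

k = ln2 / t½ = 0.693147 / 47.9 = 0.01447 h⁻¹
e^(−kτ) = e^(−0.01447 × 31.5) = 0.6339
Accumulation ratio R = 1 / (1 − e^(−kτ)) = 1 / (1 − 0.6339) = 2.731
Steady-state trough = C₀ × R × e^(−kτ) = 4.77 × 2.731 × 0.6339 = 8.258 mg/L

8.26 mg/L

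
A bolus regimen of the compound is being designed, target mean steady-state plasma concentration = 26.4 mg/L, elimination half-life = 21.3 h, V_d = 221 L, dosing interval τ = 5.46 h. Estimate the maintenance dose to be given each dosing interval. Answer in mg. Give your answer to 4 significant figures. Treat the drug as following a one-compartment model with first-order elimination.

1037 mg

k = ln2 / t½ = 0.693147 / 21.3 = 0.03254 h⁻¹
CL = k × Vd = 0.03254 × 221 = 7.191 L/h
At steady state, Dose/τ = Css × CL.
Dose = Css × CL × τ = 26.4 × 7.191 × 5.46 = 1037 mg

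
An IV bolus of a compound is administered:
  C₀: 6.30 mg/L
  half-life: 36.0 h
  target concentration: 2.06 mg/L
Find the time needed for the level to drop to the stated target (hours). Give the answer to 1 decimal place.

58.1 h

k = ln2 / t½ = 0.693147 / 36.0 = 0.01925 h⁻¹
t = ln(C₀ / C) / k = ln(6.300 / 2.06) / 0.01925
  = ln(3.058) / 0.01925 = 1.118 / 0.01925 = 58.08 h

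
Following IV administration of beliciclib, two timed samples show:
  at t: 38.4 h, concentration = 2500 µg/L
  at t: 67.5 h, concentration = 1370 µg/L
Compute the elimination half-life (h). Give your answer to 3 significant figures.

k = ln(C₁/C₂) / (t₂ − t₁) = ln(2500/1370) / (67.5 − 38.4)
  = 0.6015 / 29.10 = 0.02067 h⁻¹
t½ = ln2 / k = 0.693147 / 0.02067 = 33.53 h

33.5 h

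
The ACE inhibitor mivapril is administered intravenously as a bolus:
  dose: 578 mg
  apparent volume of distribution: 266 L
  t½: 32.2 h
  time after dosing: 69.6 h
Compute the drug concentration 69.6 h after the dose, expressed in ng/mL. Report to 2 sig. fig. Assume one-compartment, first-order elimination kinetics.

490 ng/mL

C₀ = Dose / Vd = 578.0 / 266 = 2.173 mg/L
k = ln2 / t½ = 0.693147 / 32.2 = 0.02153 h⁻¹
C = C₀ · e^(−k·t) = 2.173 × e^(−0.02153 × 69.6)
  = 2.173 × 0.2235 = 0.4857 mg/L
Convert: 0.4857 mg/L × 1000 = 485.7 ng/mL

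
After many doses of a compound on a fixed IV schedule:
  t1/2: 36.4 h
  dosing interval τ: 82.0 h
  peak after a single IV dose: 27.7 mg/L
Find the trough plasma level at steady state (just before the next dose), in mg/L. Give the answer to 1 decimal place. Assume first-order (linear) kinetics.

7.4 mg/L

k = ln2 / t½ = 0.693147 / 36.4 = 0.01904 h⁻¹
e^(−kτ) = e^(−0.01904 × 82.0) = 0.2099
Accumulation ratio R = 1 / (1 − e^(−kτ)) = 1 / (1 − 0.2099) = 1.266
Steady-state trough = C₀ × R × e^(−kτ) = 27.7 × 1.266 × 0.2099 = 7.361 mg/L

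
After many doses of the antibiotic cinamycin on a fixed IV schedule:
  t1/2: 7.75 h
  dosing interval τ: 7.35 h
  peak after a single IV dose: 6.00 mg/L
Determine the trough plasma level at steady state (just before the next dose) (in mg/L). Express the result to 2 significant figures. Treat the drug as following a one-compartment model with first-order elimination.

k = ln2 / t½ = 0.693147 / 7.75 = 0.08944 h⁻¹
e^(−kτ) = e^(−0.08944 × 7.35) = 0.5182
Accumulation ratio R = 1 / (1 − e^(−kτ)) = 1 / (1 − 0.5182) = 2.076
Steady-state trough = C₀ × R × e^(−kτ) = 6.00 × 2.076 × 0.5182 = 6.455 mg/L

6.5 mg/L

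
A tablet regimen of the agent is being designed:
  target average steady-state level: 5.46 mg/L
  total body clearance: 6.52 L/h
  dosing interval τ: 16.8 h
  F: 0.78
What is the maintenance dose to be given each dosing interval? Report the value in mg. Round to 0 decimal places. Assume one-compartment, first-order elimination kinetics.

At steady state, F × (Dose/τ) = Css × CL.
Dose = Css × CL × τ / F = 5.46 × 6.520 × 16.8 / 0.78 = 766.8 mg

767 mg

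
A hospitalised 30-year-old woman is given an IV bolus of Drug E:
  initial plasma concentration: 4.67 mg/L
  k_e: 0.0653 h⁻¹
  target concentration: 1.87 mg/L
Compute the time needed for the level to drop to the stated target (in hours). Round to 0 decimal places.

14 h

t = ln(C₀ / C) / k = ln(4.670 / 1.87) / 0.06530
  = ln(2.497) / 0.06530 = 0.9151 / 0.06530 = 14.01 h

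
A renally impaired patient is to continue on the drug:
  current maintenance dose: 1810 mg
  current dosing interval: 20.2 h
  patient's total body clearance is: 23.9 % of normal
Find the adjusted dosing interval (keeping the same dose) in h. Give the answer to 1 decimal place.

To keep the same average steady-state level, dosing rate must scale with clearance.
CL ratio = 23.9 / 100 = 0.2390
New interval (same dose) = 20.2 / 0.2390 = 84.52 h

84.5 h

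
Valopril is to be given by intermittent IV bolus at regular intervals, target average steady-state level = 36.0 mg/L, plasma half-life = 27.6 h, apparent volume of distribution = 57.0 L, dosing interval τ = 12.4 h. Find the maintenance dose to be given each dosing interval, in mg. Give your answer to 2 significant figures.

640 mg

k = ln2 / t½ = 0.693147 / 27.6 = 0.02511 h⁻¹
CL = k × Vd = 0.02511 × 57.0 = 1.431 L/h
At steady state, Dose/τ = Css × CL.
Dose = Css × CL × τ = 36.0 × 1.431 × 12.4 = 638.8 mg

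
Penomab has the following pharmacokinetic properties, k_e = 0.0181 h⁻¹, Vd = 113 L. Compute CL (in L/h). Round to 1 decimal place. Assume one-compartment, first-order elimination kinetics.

CL = k × Vd = 0.0181 × 113 = 2.045 L/h

2.0 L/h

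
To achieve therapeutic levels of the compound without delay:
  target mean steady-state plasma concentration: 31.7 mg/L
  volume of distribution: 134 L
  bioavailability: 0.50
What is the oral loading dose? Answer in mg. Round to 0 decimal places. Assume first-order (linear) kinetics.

LD = Css × Vd / F = 31.7 × 134 / 0.50 = 8496 mg

8496 mg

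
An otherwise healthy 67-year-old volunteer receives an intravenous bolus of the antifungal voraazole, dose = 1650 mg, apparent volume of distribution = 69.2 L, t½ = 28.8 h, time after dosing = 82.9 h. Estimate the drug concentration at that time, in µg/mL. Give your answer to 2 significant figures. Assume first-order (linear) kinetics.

C₀ = Dose / Vd = 1650 / 69.2 = 23.84 mg/L
k = ln2 / t½ = 0.693147 / 28.8 = 0.02407 h⁻¹
C = C₀ · e^(−k·t) = 23.84 × e^(−0.02407 × 82.9)
  = 23.84 × 0.1360 = 3.242 mg/L
(3.242 mg/L = 3.242 µg/mL)

3.2 µg/mL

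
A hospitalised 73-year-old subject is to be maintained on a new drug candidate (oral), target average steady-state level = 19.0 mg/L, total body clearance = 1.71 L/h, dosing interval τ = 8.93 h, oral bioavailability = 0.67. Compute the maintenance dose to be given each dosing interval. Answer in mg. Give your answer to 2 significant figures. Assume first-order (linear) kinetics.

At steady state, F × (Dose/τ) = Css × CL.
Dose = Css × CL × τ / F = 19.0 × 1.710 × 8.93 / 0.67 = 433.0 mg

430 mg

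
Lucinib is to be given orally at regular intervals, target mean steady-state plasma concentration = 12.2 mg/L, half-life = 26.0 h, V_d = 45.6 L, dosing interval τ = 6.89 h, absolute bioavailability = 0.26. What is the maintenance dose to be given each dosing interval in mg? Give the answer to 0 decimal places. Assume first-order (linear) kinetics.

393 mg

k = ln2 / t½ = 0.693147 / 26.0 = 0.02666 h⁻¹
CL = k × Vd = 0.02666 × 45.6 = 1.216 L/h
At steady state, F × (Dose/τ) = Css × CL.
Dose = Css × CL × τ / F = 12.2 × 1.216 × 6.89 / 0.26 = 393.1 mg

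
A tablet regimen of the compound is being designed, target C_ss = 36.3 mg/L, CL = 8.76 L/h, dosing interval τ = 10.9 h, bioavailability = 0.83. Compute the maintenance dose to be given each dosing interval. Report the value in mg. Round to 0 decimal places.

At steady state, F × (Dose/τ) = Css × CL.
Dose = Css × CL × τ / F = 36.3 × 8.760 × 10.9 / 0.83 = 4176 mg

4176 mg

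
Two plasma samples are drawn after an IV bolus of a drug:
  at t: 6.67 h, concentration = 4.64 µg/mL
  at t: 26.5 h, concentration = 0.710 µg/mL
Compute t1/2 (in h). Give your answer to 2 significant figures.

k = ln(C₁/C₂) / (t₂ − t₁) = ln(4.64/0.710) / (26.5 − 6.67)
  = 1.877 / 19.83 = 0.09465 h⁻¹
t½ = ln2 / k = 0.693147 / 0.09465 = 7.323 h

7.3 h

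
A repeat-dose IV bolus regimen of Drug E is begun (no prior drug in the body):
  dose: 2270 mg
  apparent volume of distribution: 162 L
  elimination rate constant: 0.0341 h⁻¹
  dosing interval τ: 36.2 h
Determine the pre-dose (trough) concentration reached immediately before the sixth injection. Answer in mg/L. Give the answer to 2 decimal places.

5.74 mg/L

C₀ per dose = Dose / Vd = 2270 / 162 = 14.01 mg/L
Fraction remaining after one interval: r = e^(−kτ) = e^(−0.03410 × 36.2) = 0.2910
Before dose 6, 5 doses have been given (aged 1τ, 2τ, 3τ, 4τ, 5τ).
C_trough = C₀ × (r + r² + … + r^5) = C₀ × r(1−r^5)/(1−r)
        = 14.01 × 0.2910 × (1 − 0.002087) / (1 − 0.2910) = 5.738 mg/L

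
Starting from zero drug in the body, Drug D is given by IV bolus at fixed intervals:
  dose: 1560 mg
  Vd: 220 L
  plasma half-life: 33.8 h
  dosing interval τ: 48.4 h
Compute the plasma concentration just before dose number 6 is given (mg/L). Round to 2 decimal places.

4.15 mg/L

C₀ per dose = Dose / Vd = 1560 / 220 = 7.091 mg/L
k = ln2 / t½ = 0.693147 / 33.8 = 0.02051 h⁻¹
Fraction remaining after one interval: r = e^(−kτ) = e^(−0.02051 × 48.4) = 0.3706
Before dose 6, 5 doses have been given (aged 1τ, 2τ, 3τ, 4τ, 5τ).
C_trough = C₀ × (r + r² + … + r^5) = C₀ × r(1−r^5)/(1−r)
        = 7.091 × 0.3706 × (1 − 0.006991) / (1 − 0.3706) = 4.146 mg/L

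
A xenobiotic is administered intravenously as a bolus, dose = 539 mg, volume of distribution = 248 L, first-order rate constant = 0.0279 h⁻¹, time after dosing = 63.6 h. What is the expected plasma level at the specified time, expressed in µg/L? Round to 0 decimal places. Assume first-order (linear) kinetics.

C₀ = Dose / Vd = 539.0 / 248 = 2.173 mg/L
C = C₀ · e^(−k·t) = 2.173 × e^(−0.02790 × 63.6)
  = 2.173 × 0.1696 = 0.3685 mg/L
Convert: 0.3685 mg/L × 1000 = 368.5 µg/L

369 µg/L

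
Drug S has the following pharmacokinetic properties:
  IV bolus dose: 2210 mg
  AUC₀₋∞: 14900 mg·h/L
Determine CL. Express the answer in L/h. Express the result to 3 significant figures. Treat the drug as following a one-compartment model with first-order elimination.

0.148 L/h

CL = Dose / AUC = 2210 / 14900 = 0.1483 L/h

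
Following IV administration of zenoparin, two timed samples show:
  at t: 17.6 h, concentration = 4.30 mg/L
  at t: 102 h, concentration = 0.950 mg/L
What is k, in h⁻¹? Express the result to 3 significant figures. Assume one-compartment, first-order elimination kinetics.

0.0179 h⁻¹

k = ln(C₁/C₂) / (t₂ − t₁) = ln(4.30/0.950) / (102 − 17.6)
  = 1.510 / 84.40 = 0.01789 h⁻¹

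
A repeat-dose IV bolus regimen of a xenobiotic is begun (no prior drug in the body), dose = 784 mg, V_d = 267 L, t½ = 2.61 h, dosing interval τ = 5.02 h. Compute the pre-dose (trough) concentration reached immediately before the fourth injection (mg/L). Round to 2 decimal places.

C₀ per dose = Dose / Vd = 784 / 267 = 2.936 mg/L
k = ln2 / t½ = 0.693147 / 2.61 = 0.2656 h⁻¹
Fraction remaining after one interval: r = e^(−kτ) = e^(−0.2656 × 5.02) = 0.2636
Before dose 4, 3 doses have been given (aged 1τ, 2τ, 3τ).
C_trough = C₀ × (r + r² + … + r^3) = C₀ × r(1−r^3)/(1−r)
        = 2.936 × 0.2636 × (1 − 0.01832) / (1 − 0.2636) = 1.032 mg/L

1.03 mg/L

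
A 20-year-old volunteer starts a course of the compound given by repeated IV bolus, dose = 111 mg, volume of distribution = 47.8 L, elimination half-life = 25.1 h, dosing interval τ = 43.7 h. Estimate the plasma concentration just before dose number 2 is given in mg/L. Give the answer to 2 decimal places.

0.69 mg/L

C₀ per dose = Dose / Vd = 111 / 47.8 = 2.322 mg/L
k = ln2 / t½ = 0.693147 / 25.1 = 0.02762 h⁻¹
Fraction remaining after one interval: r = e^(−kτ) = e^(−0.02762 × 43.7) = 0.2991
Before dose 2, 1 dose has been given (aged 1τ).
C_trough = C₀ × r = 2.322 × 0.2991 = 0.6945 mg/L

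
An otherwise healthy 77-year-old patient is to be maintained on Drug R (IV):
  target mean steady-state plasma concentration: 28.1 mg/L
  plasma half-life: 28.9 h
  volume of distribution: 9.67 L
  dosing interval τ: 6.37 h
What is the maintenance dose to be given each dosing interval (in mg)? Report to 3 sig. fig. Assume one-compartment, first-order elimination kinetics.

41.5 mg

k = ln2 / t½ = 0.693147 / 28.9 = 0.02398 h⁻¹
CL = k × Vd = 0.02398 × 9.67 = 0.2319 L/h
At steady state, Dose/τ = Css × CL.
Dose = Css × CL × τ = 28.1 × 0.2319 × 6.37 = 41.51 mg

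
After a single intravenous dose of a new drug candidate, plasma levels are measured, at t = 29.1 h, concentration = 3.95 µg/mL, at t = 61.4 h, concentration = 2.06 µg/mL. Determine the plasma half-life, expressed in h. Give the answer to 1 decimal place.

34.4 h

k = ln(C₁/C₂) / (t₂ − t₁) = ln(3.95/2.06) / (61.4 − 29.1)
  = 0.6510 / 32.30 = 0.02015 h⁻¹
t½ = ln2 / k = 0.693147 / 0.02015 = 34.40 h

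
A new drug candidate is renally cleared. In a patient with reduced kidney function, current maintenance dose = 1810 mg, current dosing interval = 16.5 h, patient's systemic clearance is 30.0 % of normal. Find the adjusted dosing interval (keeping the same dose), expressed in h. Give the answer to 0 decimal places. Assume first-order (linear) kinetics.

To keep the same average steady-state level, dosing rate must scale with clearance.
CL ratio = 30.0 / 100 = 0.3000
New interval (same dose) = 16.5 / 0.3000 = 55.00 h

55 h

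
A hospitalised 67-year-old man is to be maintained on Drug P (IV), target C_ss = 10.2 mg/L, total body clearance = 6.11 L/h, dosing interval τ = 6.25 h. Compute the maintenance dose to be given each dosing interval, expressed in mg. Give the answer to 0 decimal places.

390 mg

At steady state, Dose/τ = Css × CL.
Dose = Css × CL × τ = 10.2 × 6.110 × 6.25 = 389.5 mg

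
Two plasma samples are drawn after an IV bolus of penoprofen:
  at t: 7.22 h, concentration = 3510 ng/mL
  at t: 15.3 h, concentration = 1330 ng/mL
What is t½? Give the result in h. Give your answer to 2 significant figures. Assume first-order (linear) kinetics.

5.8 h

k = ln(C₁/C₂) / (t₂ − t₁) = ln(3510/1330) / (15.3 − 7.22)
  = 0.9704 / 8.080 = 0.1201 h⁻¹
t½ = ln2 / k = 0.693147 / 0.1201 = 5.771 h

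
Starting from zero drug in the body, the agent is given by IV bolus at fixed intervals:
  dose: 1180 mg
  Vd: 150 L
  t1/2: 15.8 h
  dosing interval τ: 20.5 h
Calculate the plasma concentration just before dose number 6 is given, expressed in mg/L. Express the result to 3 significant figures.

C₀ per dose = Dose / Vd = 1180 / 150 = 7.867 mg/L
k = ln2 / t½ = 0.693147 / 15.8 = 0.04387 h⁻¹
Fraction remaining after one interval: r = e^(−kτ) = e^(−0.04387 × 20.5) = 0.4068
Before dose 6, 5 doses have been given (aged 1τ, 2τ, 3τ, 4τ, 5τ).
C_trough = C₀ × (r + r² + … + r^5) = C₀ × r(1−r^5)/(1−r)
        = 7.867 × 0.4068 × (1 − 0.01114) / (1 − 0.4068) = 5.335 mg/L

5.34 mg/L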